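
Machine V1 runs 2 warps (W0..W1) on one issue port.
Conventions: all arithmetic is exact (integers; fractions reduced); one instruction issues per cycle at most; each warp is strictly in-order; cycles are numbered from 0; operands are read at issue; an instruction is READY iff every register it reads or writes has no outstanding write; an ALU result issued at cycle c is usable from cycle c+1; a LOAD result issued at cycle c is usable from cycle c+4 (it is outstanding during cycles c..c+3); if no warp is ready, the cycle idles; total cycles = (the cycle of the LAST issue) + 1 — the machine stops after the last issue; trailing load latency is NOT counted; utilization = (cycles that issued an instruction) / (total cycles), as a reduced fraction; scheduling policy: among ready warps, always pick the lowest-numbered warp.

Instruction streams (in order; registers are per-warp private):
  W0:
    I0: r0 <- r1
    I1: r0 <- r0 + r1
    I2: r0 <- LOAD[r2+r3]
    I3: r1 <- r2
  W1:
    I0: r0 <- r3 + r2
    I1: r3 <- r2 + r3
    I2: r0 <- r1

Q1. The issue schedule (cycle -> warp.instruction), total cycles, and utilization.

cycle 0: W0.I0
cycle 1: W0.I1
cycle 2: W0.I2
cycle 3: W0.I3
cycle 4: W1.I0
cycle 5: W1.I1
cycle 6: W1.I2

Answer: 7 cycles, utilization 1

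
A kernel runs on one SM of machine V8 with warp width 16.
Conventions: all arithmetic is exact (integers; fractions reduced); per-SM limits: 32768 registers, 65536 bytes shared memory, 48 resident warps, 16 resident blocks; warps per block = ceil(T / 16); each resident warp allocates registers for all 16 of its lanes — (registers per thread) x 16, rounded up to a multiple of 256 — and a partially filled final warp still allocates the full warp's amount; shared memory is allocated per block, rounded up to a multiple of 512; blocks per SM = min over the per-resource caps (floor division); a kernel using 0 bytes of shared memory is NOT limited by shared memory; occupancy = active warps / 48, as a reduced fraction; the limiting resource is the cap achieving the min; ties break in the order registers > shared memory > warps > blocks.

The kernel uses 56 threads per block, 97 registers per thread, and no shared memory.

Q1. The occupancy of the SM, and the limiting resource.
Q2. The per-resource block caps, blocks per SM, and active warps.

Answer: occupancy 1/3, limited by registers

registers: 4 blocks
shared memory: no limit (kernel uses none)
warps: 12 blocks
blocks: 16 blocks

Answer: 4 blocks, 16 active warps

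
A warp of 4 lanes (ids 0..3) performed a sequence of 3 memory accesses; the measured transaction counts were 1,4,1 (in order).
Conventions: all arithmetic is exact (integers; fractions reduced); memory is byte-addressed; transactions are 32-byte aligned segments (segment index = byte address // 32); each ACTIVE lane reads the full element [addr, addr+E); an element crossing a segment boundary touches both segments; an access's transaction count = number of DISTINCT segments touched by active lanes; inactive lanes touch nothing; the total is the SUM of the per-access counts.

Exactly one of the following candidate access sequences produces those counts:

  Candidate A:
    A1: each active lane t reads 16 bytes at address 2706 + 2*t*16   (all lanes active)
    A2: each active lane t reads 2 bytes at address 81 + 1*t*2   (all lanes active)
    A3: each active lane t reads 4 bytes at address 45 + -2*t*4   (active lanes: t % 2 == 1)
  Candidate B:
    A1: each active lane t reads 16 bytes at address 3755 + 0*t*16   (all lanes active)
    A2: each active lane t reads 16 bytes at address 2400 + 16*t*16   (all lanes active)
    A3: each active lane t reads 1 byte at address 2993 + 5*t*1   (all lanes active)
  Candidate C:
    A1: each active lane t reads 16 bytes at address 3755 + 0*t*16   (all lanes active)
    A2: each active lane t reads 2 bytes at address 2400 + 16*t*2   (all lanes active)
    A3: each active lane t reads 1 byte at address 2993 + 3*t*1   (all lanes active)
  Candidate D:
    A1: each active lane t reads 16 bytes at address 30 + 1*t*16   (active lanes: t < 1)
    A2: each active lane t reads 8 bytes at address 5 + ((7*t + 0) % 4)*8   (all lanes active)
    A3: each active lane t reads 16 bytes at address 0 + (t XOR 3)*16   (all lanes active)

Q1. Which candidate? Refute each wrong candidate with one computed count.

A: A1 gives 5 transactions, not 1
B: A3 gives 2 transactions, not 1
D: A1 gives 2 transactions, not 1
C: all counts match (1,4,1)

Answer: C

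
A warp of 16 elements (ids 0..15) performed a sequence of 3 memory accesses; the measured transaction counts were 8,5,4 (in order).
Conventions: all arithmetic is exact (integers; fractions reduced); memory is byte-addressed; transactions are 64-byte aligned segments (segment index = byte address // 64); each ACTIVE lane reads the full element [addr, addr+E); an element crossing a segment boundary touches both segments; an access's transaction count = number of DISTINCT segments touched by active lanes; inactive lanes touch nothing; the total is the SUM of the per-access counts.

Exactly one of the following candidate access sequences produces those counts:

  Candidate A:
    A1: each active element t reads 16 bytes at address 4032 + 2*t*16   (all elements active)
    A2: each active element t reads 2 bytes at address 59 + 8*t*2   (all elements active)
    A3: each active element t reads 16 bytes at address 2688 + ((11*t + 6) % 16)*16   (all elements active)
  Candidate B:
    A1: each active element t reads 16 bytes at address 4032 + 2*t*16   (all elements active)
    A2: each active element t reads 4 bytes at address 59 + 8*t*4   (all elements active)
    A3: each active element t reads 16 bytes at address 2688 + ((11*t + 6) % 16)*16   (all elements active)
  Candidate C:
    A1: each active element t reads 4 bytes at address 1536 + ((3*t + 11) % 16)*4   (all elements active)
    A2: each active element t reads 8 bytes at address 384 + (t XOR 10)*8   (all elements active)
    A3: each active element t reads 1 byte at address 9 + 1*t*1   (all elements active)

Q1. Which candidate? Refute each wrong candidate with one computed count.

B: A2 gives 9 transactions, not 5
C: A1 gives 1 transaction, not 8
A: all counts match (8,5,4)

Answer: A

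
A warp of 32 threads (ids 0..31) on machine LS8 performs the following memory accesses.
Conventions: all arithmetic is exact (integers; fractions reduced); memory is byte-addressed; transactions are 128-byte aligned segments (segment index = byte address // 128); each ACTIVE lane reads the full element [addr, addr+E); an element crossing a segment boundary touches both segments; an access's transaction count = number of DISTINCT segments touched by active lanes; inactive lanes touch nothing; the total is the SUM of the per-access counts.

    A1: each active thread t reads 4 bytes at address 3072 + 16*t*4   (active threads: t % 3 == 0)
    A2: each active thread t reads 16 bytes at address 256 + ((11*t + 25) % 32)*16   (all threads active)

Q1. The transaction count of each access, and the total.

A1: 11 transactions
A2: 4 transactions

Answer: 11,4; total 15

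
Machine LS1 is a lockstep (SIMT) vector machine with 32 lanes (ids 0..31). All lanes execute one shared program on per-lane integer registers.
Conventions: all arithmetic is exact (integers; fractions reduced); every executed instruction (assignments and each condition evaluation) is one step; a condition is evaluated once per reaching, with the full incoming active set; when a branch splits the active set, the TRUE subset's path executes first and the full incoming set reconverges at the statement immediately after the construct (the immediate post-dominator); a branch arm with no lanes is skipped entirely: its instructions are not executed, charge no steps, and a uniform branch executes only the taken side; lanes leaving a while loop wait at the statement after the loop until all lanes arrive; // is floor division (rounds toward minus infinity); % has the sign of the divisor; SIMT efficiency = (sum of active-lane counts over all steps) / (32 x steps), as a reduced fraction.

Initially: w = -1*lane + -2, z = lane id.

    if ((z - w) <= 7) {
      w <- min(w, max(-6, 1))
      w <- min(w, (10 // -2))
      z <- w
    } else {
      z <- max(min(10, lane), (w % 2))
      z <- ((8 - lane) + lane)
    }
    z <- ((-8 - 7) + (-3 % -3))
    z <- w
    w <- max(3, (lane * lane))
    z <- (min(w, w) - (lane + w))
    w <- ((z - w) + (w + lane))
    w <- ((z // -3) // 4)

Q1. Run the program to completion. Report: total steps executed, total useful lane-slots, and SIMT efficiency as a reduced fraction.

Answer: 12 steps, 291 useful, 97/128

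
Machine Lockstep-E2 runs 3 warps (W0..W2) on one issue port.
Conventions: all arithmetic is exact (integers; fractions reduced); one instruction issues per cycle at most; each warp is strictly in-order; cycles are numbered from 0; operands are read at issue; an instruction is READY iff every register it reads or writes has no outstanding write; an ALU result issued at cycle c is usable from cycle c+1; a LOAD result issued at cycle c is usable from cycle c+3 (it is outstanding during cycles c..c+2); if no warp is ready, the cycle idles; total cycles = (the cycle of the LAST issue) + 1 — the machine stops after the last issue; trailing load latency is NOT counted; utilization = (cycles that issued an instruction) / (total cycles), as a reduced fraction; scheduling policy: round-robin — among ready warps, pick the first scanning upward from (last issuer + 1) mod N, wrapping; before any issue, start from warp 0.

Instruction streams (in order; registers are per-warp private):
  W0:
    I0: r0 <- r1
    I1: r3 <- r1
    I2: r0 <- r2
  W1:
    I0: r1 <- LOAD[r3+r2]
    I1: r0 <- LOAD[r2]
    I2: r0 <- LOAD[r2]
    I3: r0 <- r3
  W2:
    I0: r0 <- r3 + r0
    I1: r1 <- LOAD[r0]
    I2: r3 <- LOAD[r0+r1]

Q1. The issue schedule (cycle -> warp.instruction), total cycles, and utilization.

cycle 0: W0.I0
cycle 1: W1.I0
cycle 2: W2.I0
cycle 3: W0.I1
cycle 4: W1.I1
cycle 5: W2.I1
cycle 6: W0.I2
cycle 7: W1.I2
cycle 8: W2.I2
cycle 9: idle
cycle 10: W1.I3

Answer: 11 cycles, utilization 10/11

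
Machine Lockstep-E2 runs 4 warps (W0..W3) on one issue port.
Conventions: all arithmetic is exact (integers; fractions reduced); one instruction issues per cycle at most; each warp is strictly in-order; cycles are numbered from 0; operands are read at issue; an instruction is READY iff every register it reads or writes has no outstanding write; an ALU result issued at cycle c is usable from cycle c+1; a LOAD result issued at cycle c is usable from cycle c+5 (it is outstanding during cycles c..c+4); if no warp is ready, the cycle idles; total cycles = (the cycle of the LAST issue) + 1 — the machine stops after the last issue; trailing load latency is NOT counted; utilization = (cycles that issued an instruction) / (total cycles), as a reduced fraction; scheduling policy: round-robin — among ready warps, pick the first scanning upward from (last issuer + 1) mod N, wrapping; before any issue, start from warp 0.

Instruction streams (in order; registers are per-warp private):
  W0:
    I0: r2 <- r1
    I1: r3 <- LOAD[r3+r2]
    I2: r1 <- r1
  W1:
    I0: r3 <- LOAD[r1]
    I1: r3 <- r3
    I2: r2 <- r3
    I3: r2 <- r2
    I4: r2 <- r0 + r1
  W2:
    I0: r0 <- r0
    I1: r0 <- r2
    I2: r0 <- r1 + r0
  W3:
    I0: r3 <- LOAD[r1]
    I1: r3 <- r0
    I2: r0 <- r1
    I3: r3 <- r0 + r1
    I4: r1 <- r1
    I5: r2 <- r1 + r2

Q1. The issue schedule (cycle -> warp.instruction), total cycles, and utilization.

cycle 0: W0.I0
cycle 1: W1.I0
cycle 2: W2.I0
cycle 3: W3.I0
cycle 4: W0.I1
cycle 5: W2.I1
cycle 6: W0.I2
cycle 7: W1.I1
cycle 8: W2.I2
cycle 9: W3.I1
cycle 10: W1.I2
cycle 11: W3.I2
cycle 12: W1.I3
cycle 13: W3.I3
cycle 14: W1.I4
cycle 15: W3.I4
cycle 16: W3.I5

Answer: 17 cycles, utilization 1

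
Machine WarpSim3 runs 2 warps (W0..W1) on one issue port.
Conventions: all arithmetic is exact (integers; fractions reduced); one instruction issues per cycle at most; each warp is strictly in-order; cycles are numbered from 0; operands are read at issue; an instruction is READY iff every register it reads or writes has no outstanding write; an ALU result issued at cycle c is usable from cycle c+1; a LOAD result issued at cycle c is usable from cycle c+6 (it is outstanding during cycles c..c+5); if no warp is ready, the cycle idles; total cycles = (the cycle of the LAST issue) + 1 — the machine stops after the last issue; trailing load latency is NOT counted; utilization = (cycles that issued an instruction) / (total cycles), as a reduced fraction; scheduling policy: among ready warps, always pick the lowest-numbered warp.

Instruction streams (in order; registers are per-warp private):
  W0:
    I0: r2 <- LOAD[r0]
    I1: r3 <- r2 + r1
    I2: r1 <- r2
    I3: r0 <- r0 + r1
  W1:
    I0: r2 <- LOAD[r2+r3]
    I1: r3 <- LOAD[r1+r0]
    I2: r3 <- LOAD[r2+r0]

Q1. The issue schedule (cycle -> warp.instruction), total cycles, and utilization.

cycle 0: W0.I0
cycle 1: W1.I0
cycle 2: W1.I1
cycle 3: idle
cycle 4: idle
cycle 5: idle
cycle 6: W0.I1
cycle 7: W0.I2
cycle 8: W0.I3
cycle 9: W1.I2

Answer: 10 cycles, utilization 7/10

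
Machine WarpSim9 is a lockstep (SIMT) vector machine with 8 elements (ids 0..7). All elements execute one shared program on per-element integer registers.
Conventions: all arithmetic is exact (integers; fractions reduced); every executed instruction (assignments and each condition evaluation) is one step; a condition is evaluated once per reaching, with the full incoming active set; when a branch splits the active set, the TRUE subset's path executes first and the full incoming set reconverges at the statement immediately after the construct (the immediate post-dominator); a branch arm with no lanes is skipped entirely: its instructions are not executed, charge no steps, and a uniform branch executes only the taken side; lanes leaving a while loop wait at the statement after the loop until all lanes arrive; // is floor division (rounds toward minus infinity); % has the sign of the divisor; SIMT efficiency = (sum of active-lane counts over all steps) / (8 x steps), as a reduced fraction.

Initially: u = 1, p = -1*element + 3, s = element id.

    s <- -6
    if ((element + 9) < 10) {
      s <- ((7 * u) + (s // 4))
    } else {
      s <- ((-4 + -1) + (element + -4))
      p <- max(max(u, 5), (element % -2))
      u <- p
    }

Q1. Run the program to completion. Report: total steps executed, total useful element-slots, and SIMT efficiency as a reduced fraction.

Answer: 6 steps, 38 useful, 19/24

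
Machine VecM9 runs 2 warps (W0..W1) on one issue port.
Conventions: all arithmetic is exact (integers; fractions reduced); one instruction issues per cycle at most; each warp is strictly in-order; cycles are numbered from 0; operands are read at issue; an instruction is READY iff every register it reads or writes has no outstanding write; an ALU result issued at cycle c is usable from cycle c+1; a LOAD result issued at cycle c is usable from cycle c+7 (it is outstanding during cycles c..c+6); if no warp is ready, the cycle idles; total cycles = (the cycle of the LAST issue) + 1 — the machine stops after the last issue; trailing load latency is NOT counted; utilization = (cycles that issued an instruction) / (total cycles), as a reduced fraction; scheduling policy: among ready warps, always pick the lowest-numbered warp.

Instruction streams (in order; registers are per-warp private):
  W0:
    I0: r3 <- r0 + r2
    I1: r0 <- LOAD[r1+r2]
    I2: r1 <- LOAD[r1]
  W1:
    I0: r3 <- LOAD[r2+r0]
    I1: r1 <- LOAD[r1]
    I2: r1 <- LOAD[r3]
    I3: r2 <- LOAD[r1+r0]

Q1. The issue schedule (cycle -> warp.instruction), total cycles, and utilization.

cycle 0: W0.I0
cycle 1: W0.I1
cycle 2: W0.I2
cycle 3: W1.I0
cycle 4: W1.I1
cycle 5: idle
cycle 6: idle
cycle 7: idle
cycle 8: idle
cycle 9: idle
cycle 10: idle
cycle 11: W1.I2
cycle 12: idle
cycle 13: idle
cycle 14: idle
cycle 15: idle
cycle 16: idle
cycle 17: idle
cycle 18: W1.I3

Answer: 19 cycles, utilization 7/19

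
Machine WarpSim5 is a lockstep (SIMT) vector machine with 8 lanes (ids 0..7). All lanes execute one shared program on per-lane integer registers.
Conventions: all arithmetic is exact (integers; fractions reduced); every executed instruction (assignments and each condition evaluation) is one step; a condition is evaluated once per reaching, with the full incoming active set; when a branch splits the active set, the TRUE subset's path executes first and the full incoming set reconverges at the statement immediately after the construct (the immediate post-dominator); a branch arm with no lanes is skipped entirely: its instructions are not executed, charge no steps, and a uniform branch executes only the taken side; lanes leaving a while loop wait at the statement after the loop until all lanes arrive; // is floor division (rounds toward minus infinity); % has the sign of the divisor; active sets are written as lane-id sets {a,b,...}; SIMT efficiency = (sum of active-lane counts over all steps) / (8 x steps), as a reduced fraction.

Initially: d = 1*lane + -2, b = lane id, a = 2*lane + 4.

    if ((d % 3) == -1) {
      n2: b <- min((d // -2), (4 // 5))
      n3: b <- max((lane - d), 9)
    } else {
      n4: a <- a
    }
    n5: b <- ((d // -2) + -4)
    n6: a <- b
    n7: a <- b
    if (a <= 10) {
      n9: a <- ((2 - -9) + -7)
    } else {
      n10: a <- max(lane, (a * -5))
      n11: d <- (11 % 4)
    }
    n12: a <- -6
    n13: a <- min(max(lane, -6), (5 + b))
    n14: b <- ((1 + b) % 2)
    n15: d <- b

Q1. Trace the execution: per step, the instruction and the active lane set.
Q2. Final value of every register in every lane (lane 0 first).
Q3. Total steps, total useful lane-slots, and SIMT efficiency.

step 0: eval ((d % 3) == -1)         {0,1,2,3,4,5,6,7}
step 1: a <- a                       {0,1,2,3,4,5,6,7}
step 2: b <- ((d // -2) + -4)        {0,1,2,3,4,5,6,7}
step 3: a <- b                       {0,1,2,3,4,5,6,7}
step 4: a <- b                       {0,1,2,3,4,5,6,7}
step 5: eval (a <= 10)               {0,1,2,3,4,5,6,7}
step 6: a <- ((2 - -9) + -7)         {0,1,2,3,4,5,6,7}
step 7: a <- -6                      {0,1,2,3,4,5,6,7}
step 8: a <- min(max(lane, -6), (5 + b)) {0,1,2,3,4,5,6,7}
step 9: b <- ((1 + b) % 2)           {0,1,2,3,4,5,6,7}
step 10: d <- b                       {0,1,2,3,4,5,6,7}

Answer: 11 steps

d: 0,1,1,0,0,1,1,0
b: 0,1,1,0,0,1,1,0
a: 0,1,1,0,0,-1,-1,-2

steps = 11; useful = 88; efficiency = 88/88 = 1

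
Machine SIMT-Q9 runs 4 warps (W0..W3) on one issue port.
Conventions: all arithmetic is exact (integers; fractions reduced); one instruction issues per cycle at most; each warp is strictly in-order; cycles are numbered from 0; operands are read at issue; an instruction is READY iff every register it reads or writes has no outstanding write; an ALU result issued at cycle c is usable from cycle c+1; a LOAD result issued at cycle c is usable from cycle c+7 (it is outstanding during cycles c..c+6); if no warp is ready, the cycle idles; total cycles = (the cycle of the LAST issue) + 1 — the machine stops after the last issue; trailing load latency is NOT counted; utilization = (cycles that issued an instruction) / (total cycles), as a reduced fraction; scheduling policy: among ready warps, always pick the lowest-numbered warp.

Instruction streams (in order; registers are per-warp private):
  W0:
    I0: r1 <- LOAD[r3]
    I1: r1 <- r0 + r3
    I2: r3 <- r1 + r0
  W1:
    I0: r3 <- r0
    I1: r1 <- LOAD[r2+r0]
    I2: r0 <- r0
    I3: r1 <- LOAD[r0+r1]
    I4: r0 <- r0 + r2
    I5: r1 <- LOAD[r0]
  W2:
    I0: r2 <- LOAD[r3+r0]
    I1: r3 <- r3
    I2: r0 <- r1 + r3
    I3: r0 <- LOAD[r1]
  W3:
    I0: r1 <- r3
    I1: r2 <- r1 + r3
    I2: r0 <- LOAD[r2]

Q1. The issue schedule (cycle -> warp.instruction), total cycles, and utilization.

cycle 0: W0.I0
cycle 1: W1.I0
cycle 2: W1.I1
cycle 3: W1.I2
cycle 4: W2.I0
cycle 5: W2.I1
cycle 6: W2.I2
cycle 7: W0.I1
cycle 8: W0.I2
cycle 9: W1.I3
cycle 10: W1.I4
cycle 11: W2.I3
cycle 12: W3.I0
cycle 13: W3.I1
cycle 14: W3.I2
cycle 15: idle
cycle 16: W1.I5

Answer: 17 cycles, utilization 16/17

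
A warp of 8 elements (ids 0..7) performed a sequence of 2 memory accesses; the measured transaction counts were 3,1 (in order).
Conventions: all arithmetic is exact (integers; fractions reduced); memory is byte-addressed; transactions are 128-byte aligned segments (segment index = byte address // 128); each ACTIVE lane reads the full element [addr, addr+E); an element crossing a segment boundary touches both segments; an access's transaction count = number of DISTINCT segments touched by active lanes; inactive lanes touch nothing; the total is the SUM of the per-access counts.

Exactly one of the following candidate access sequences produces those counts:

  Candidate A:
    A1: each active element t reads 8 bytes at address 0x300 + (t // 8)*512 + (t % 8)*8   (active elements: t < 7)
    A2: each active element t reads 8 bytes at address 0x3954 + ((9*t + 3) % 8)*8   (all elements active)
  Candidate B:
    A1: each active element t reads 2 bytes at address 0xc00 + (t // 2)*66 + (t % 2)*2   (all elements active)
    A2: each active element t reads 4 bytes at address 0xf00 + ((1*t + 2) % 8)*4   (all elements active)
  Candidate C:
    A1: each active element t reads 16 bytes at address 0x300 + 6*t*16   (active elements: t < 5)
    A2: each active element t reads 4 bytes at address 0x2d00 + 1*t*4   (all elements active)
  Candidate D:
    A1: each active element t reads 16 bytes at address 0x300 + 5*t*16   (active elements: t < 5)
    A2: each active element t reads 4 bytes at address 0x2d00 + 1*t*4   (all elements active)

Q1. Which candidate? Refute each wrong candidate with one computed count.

A: A1 gives 1 transaction, not 3
B: A1 gives 2 transactions, not 3
C: A1 gives 4 transactions, not 3
D: all counts match (3,1)

Answer: D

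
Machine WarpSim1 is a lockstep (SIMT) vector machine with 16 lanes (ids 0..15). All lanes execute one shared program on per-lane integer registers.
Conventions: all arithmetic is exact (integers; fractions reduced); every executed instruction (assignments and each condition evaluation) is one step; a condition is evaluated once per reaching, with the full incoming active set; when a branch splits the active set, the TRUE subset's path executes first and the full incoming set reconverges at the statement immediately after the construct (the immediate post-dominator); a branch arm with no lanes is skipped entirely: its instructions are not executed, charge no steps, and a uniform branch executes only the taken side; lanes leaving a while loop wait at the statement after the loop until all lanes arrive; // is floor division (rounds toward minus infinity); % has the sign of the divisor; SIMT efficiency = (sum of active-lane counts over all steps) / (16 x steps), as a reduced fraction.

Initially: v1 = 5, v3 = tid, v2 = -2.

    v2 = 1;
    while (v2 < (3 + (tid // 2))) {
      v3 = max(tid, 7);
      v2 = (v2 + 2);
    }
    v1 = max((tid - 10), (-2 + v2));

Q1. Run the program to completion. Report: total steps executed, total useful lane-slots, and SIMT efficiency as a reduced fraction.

Answer: 18 steps, 192 useful, 2/3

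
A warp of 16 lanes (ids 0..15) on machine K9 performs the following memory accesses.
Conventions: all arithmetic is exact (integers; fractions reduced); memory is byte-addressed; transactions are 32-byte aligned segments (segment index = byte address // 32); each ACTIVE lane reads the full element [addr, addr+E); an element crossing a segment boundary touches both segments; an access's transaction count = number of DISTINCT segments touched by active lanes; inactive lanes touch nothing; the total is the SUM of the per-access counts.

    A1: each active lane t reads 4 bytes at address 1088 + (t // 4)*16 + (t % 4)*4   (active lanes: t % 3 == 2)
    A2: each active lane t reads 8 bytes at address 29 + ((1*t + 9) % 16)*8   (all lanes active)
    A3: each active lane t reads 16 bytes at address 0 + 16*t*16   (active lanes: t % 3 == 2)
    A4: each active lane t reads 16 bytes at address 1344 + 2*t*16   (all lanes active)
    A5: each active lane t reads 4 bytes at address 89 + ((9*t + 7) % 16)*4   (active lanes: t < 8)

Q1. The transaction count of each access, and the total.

A1: 2 transactions
A2: 5 transactions
A3: 5 transactions
A4: 16 transactions
A5: 3 transactions

Answer: 2,5,5,16,3; total 31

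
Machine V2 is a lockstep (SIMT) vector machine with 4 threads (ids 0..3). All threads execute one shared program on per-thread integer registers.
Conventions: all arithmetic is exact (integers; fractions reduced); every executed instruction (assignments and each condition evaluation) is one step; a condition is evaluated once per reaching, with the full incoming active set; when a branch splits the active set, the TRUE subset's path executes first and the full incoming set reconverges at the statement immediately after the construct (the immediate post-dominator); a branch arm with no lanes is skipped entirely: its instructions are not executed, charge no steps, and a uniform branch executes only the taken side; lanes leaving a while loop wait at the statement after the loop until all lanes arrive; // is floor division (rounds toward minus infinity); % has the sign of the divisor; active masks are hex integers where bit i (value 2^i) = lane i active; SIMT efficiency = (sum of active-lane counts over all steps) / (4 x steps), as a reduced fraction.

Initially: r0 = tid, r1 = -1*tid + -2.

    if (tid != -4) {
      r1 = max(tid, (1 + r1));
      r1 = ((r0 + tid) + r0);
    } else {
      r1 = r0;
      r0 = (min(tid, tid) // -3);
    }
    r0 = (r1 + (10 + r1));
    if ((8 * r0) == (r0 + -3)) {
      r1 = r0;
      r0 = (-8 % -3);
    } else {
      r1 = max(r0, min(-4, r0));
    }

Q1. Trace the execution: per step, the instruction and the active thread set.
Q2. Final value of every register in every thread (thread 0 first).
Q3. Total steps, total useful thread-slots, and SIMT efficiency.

step 0: eval (tid != -4)             0xf
step 1: r1 <- max(tid, (1 + r1))     0xf
step 2: r1 <- ((r0 + tid) + r0)      0xf
step 3: r0 <- (r1 + (10 + r1))       0xf
step 4: eval ((8 * r0) == (r0 + -3)) 0xf
step 5: r1 <- max(r0, min(-4, r0))   0xf

Answer: 6 steps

r0: 10,16,22,28
r1: 10,16,22,28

steps = 6; useful = 24; efficiency = 24/24 = 1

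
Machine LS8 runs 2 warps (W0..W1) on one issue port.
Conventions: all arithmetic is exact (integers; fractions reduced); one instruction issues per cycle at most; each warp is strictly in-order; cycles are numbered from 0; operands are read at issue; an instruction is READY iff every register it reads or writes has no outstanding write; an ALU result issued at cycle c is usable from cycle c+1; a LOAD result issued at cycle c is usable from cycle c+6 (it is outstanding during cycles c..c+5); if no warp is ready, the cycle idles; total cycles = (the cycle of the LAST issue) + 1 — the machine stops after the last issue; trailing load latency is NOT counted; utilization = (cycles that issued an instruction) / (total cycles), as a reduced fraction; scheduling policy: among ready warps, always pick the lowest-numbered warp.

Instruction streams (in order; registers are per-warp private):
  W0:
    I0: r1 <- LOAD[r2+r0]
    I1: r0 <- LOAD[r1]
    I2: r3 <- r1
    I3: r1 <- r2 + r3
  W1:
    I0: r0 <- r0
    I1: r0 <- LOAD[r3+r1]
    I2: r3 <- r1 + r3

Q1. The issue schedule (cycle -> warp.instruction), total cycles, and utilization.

cycle 0: W0.I0
cycle 1: W1.I0
cycle 2: W1.I1
cycle 3: W1.I2
cycle 4: idle
cycle 5: idle
cycle 6: W0.I1
cycle 7: W0.I2
cycle 8: W0.I3

Answer: 9 cycles, utilization 7/9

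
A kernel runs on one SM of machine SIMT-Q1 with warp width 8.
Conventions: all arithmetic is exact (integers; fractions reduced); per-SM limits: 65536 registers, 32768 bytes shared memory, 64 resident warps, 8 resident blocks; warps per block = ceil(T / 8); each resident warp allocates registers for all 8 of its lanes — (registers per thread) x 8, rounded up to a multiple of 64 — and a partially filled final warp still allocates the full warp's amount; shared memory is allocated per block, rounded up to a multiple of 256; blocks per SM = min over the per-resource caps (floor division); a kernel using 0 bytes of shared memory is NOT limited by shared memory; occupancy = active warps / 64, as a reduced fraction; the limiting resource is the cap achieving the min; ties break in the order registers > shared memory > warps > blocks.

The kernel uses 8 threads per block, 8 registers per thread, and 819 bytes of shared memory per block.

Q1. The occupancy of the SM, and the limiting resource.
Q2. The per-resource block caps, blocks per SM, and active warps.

Answer: occupancy 1/8, limited by blocks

registers: 1024 blocks
shared memory: 32 blocks
warps: 64 blocks
blocks: 8 blocks

Answer: 8 blocks, 8 active warps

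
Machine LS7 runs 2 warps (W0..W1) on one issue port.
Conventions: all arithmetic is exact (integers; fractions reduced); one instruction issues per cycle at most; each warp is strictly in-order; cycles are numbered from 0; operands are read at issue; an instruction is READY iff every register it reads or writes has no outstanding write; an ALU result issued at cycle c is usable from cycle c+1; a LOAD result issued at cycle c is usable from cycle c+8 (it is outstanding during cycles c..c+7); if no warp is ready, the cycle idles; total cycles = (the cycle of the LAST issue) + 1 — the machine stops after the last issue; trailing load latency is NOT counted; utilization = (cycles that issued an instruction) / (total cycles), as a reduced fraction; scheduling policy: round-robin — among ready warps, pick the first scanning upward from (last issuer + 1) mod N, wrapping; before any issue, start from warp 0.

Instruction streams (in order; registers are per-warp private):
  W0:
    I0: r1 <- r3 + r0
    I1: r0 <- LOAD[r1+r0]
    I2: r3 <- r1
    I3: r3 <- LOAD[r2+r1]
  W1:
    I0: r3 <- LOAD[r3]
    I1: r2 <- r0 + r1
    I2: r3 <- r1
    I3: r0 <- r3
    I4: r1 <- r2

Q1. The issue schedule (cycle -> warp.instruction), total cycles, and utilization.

cycle 0: W0.I0
cycle 1: W1.I0
cycle 2: W0.I1
cycle 3: W1.I1
cycle 4: W0.I2
cycle 5: W0.I3
cycle 6: idle
cycle 7: idle
cycle 8: idle
cycle 9: W1.I2
cycle 10: W1.I3
cycle 11: W1.I4

Answer: 12 cycles, utilization 3/4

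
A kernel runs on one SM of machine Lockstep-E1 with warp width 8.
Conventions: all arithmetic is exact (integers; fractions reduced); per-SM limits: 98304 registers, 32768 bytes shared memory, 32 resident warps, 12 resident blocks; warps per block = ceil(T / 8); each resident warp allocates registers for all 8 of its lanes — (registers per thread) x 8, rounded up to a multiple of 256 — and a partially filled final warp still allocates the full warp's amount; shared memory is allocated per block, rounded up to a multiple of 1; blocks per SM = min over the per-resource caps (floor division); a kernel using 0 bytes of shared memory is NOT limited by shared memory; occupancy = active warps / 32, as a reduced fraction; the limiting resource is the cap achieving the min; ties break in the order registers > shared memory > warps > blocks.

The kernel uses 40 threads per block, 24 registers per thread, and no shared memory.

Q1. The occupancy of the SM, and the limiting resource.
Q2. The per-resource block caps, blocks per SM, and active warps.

Answer: occupancy 15/16, limited by warps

registers: 76 blocks
shared memory: no limit (kernel uses none)
warps: 6 blocks
blocks: 12 blocks

Answer: 6 blocks, 30 active warps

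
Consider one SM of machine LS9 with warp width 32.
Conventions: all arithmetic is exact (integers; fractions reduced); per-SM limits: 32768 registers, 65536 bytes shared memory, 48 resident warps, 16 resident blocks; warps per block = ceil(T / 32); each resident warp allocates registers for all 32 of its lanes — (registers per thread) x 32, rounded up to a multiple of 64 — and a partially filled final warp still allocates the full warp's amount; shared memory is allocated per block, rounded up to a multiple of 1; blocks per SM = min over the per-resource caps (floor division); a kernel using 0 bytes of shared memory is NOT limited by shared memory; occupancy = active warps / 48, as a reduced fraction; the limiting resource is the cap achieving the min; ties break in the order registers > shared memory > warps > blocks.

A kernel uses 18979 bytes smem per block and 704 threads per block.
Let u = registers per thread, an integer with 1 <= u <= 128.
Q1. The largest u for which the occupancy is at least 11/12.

Answer: u = 22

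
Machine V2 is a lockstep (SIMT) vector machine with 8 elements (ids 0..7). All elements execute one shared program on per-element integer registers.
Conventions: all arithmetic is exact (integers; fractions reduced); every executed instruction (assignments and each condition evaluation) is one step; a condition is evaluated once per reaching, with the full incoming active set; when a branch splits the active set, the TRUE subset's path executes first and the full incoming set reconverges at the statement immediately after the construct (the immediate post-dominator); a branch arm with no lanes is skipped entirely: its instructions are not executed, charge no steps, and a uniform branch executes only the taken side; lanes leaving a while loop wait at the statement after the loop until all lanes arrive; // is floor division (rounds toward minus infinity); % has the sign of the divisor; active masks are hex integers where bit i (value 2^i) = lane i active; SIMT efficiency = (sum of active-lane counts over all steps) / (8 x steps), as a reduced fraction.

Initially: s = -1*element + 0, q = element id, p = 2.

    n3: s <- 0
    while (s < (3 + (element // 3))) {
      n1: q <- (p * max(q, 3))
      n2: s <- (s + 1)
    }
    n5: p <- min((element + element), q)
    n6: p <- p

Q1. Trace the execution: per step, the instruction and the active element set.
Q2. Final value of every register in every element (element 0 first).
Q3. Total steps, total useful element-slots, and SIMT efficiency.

step 0: s <- 0                       0xff
step 1: eval (s < (3 + (element // 3))) 0xff
step 2: q <- (p * max(q, 3))         0xff
step 3: s <- (s + 1)                 0xff
step 4: eval (s < (3 + (element // 3))) 0xff
step 5: q <- (p * max(q, 3))         0xff
step 6: s <- (s + 1)                 0xff
step 7: eval (s < (3 + (element // 3))) 0xff
step 8: q <- (p * max(q, 3))         0xff
step 9: s <- (s + 1)                 0xff
step 10: eval (s < (3 + (element // 3))) 0xff
step 11: q <- (p * max(q, 3))         0xf8
step 12: s <- (s + 1)                 0xf8
step 13: eval (s < (3 + (element // 3))) 0xf8
step 14: q <- (p * max(q, 3))         0xc0
step 15: s <- (s + 1)                 0xc0
step 16: eval (s < (3 + (element // 3))) 0xc0
step 17: p <- min((element + element), q) 0xff
step 18: p <- p                       0xff

Answer: 19 steps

s: 3,3,3,4,4,4,5,5
q: 24,24,24,48,64,80,192,224
p: 0,2,4,6,8,10,12,14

steps = 19; useful = 125; efficiency = 125/152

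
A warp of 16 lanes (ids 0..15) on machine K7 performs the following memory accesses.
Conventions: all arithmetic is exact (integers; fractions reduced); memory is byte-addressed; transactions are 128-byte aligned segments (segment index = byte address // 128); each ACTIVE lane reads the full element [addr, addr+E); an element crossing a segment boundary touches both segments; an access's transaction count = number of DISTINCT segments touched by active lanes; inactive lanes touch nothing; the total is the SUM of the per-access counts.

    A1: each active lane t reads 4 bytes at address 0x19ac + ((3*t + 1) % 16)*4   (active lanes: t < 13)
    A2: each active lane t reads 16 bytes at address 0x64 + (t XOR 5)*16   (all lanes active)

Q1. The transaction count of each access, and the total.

A1: 1 transaction
A2: 3 transactions

Answer: 1,3; total 4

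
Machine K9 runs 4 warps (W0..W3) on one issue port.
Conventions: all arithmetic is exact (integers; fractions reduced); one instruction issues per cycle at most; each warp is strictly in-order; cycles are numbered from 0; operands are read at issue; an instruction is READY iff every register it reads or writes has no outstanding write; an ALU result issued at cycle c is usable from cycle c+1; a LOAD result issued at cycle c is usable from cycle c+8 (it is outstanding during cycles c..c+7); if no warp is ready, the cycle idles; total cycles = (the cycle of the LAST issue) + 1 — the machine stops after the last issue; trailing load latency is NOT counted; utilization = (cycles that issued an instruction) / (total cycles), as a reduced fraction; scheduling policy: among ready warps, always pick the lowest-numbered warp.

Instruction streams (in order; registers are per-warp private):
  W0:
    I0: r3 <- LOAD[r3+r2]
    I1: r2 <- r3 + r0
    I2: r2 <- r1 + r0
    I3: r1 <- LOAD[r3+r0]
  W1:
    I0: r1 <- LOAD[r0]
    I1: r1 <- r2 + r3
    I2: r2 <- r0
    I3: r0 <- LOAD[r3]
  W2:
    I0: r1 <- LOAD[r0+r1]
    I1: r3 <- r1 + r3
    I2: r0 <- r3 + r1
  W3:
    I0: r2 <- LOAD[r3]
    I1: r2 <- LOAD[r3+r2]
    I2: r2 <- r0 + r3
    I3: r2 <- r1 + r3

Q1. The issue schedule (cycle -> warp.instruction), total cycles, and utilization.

cycle 0: W0.I0
cycle 1: W1.I0
cycle 2: W2.I0
cycle 3: W3.I0
cycle 4: idle
cycle 5: idle
cycle 6: idle
cycle 7: idle
cycle 8: W0.I1
cycle 9: W0.I2
cycle 10: W0.I3
cycle 11: W1.I1
cycle 12: W1.I2
cycle 13: W1.I3
cycle 14: W2.I1
cycle 15: W2.I2
cycle 16: W3.I1
cycle 17: idle
cycle 18: idle
cycle 19: idle
cycle 20: idle
cycle 21: idle
cycle 22: idle
cycle 23: idle
cycle 24: W3.I2
cycle 25: W3.I3

Answer: 26 cycles, utilization 15/26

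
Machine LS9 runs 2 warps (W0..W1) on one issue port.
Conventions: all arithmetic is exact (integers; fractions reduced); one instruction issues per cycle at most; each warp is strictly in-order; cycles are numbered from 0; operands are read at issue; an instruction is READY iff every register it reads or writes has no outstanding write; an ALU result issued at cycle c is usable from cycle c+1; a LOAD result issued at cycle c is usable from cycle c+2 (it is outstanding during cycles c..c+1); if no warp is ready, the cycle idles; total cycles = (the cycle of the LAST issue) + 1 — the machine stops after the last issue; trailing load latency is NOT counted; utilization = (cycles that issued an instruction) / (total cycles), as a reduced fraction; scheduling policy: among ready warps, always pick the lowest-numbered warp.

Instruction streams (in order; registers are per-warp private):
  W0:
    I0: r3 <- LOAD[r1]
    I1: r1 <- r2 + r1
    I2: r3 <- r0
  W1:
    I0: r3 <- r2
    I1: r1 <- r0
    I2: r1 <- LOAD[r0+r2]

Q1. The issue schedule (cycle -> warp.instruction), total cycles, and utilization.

cycle 0: W0.I0
cycle 1: W0.I1
cycle 2: W0.I2
cycle 3: W1.I0
cycle 4: W1.I1
cycle 5: W1.I2

Answer: 6 cycles, utilization 1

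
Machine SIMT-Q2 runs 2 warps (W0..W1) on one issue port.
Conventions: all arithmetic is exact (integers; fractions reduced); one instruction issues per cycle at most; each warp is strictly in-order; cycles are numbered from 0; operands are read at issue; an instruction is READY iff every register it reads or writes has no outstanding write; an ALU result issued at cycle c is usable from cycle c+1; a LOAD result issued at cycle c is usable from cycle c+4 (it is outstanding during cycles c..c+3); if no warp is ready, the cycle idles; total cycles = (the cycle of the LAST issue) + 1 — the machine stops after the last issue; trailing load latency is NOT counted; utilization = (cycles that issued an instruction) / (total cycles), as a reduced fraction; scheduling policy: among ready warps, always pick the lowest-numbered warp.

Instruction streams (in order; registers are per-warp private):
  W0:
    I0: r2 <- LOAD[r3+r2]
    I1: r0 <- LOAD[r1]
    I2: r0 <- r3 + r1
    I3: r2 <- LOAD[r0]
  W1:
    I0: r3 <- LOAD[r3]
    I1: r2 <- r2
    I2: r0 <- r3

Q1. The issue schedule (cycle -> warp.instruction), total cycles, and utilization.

cycle 0: W0.I0
cycle 1: W0.I1
cycle 2: W1.I0
cycle 3: W1.I1
cycle 4: idle
cycle 5: W0.I2
cycle 6: W0.I3
cycle 7: W1.I2

Answer: 8 cycles, utilization 7/8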